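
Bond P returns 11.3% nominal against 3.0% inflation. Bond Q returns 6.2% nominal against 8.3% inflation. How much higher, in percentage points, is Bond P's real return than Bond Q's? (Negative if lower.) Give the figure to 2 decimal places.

10.00

Bond P real return: 1.113/1.030 − 1 = 8.058%.
Bond Q real return: 1.062/1.083 − 1 = -1.939%.
Difference: 8.058 − (-1.939) = 9.997 pp.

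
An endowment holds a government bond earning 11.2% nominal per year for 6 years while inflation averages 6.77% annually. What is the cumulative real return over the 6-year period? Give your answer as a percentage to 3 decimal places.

27.624%

The annual real rate is (1+11.2%)/(1+6.77%) − 1 = 4.1491%.
Compounded over 6 years: (1 + 0.041491)^6 − 1 ≈ 0.27624.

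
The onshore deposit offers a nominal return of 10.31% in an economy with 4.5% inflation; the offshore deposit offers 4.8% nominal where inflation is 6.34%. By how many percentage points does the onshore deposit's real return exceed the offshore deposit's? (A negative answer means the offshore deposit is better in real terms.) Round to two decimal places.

7.01

The onshore deposit real return: 1.1031/1.045 − 1 = 5.560%.
The offshore deposit real return: 1.048/1.0634 − 1 = -1.448%.
Difference: 5.560 − (-1.448) = 7.008 pp.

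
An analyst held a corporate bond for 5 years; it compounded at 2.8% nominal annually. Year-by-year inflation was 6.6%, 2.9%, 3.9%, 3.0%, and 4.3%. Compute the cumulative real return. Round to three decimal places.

Cumulative inflation factor: 1.066 × 1.029 × 1.039 × 1.030 × 1.043 ≈ 1.22436.
Nominal growth factor: 1.14806. Real growth factor = 1.14806 / 1.22436 ≈ 0.93768.
Total real return ≈ -6.2317%.

-6.232%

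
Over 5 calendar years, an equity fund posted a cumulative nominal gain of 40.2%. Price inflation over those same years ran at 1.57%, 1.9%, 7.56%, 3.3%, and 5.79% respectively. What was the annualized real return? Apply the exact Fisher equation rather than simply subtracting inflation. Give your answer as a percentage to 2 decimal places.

Cumulative inflation factor: 1.0157 × 1.019 × 1.0756 × 1.033 × 1.0579 ≈ 1.21657.
Nominal growth factor: 1.40200. Real growth factor = 1.40200 / 1.21657 ≈ 1.15242.
Annualized: 1.15242^(1/5) − 1 ≈ 0.02878.

2.88%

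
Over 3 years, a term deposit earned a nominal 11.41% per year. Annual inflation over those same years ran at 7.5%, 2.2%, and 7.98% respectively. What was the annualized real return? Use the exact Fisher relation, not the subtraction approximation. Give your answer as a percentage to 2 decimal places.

Cumulative inflation factor: 1.075 × 1.022 × 1.0798 ≈ 1.18632.
Nominal growth factor: 1.38284. Real growth factor = 1.38284 / 1.18632 ≈ 1.16565.
Annualized: 1.16565^(1/3) − 1 ≈ 0.05242.

5.24%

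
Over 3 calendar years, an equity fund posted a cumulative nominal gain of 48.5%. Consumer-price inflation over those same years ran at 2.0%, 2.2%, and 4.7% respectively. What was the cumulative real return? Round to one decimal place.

Cumulative inflation factor: 1.020 × 1.022 × 1.047 ≈ 1.09143.
Nominal growth factor: 1.48500. Real growth factor = 1.48500 / 1.09143 ≈ 1.36059.
Total real return ≈ 36.0594%.

36.1%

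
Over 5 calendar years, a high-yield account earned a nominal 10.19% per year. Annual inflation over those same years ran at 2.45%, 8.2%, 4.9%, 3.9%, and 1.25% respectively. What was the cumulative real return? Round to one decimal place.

Cumulative inflation factor: 1.0245 × 1.082 × 1.049 × 1.039 × 1.0125 ≈ 1.22328.
Nominal growth factor: 1.62447. Real growth factor = 1.62447 / 1.22328 ≈ 1.32796.
Total real return ≈ 32.7962%.

32.8%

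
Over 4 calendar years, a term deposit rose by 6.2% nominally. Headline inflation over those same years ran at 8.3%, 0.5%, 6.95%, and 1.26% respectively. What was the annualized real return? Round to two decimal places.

Cumulative inflation factor: 1.083 × 1.005 × 1.0695 × 1.0126 ≈ 1.17873.
Nominal growth factor: 1.06200. Real growth factor = 1.06200 / 1.17873 ≈ 0.90097.
Annualized: 0.90097^(1/4) − 1 ≈ -0.02573.

-2.57%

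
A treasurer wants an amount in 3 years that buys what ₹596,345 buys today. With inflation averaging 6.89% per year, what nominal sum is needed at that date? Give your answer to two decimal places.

₹728,297.49

Cumulative price-level factor: (1+6.89%)^3 ≈ 1.2212687128.
The nominal amount required is ₹596,345 scaled up by that factor.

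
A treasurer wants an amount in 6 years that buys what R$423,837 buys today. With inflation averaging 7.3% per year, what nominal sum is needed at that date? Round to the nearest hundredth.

R$646,840.49

Cumulative price-level factor: (1+7.3%)^6 ≈ 1.5261539034.
Multiplying R$423,837 by the price-level factor gives the future nominal sum.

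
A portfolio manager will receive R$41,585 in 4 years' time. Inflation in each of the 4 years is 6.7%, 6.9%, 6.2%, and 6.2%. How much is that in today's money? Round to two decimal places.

Price-level factor over 4 years: 1.067 × 1.069 × 1.062 × 1.062 ≈ 1.2864448068.
Purchasing power today: R$41,585 divided by that factor.

R$32,325.52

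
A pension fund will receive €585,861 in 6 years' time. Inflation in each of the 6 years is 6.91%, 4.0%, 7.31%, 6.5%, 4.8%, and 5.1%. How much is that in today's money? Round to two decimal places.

€418,590.26

Price-level factor over 6 years: 1.0691 × 1.040 × 1.0731 × 1.065 × 1.048 × 1.051 ≈ 1.3996049512.
Purchasing power today: €585,861 divided by that factor.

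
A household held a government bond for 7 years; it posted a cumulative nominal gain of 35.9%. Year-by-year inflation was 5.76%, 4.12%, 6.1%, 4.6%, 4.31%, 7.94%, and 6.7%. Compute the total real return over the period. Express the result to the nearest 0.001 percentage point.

-7.436%

Cumulative inflation factor: 1.0576 × 1.0412 × 1.061 × 1.046 × 1.0431 × 1.0794 × 1.067 ≈ 1.46817.
Nominal growth factor: 1.35900. Real growth factor = 1.35900 / 1.46817 ≈ 0.92564.
Total real return ≈ -7.4356%.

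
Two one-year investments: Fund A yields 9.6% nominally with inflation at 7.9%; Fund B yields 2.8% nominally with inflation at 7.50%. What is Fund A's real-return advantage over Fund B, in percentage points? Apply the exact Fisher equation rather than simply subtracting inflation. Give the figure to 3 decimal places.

5.948

Fund A real return: 1.096/1.079 − 1 = 1.5755%.
Fund B real return: 1.028/1.0750 − 1 = -4.3721%.
Difference: 1.5755 − (-4.3721) = 5.9476 pp.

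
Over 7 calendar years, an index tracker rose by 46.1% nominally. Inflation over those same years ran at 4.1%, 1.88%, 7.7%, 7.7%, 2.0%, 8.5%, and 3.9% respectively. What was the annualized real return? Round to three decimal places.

0.463%

Cumulative inflation factor: 1.041 × 1.0188 × 1.077 × 1.077 × 1.020 × 1.085 × 1.039 ≈ 1.41454.
Nominal growth factor: 1.46100. Real growth factor = 1.46100 / 1.41454 ≈ 1.03284.
Annualized: 1.03284^(1/7) − 1 ≈ 0.00463.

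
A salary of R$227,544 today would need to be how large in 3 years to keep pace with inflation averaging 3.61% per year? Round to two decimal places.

Cumulative price-level factor: (1+3.61%)^3 ≈ 1.1122566759.
Multiplying R$227,544 by the price-level factor gives the future nominal sum.

R$253,087.33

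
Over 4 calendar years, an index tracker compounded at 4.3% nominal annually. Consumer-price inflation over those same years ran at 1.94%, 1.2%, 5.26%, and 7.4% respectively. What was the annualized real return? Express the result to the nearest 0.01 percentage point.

Cumulative inflation factor: 1.0194 × 1.012 × 1.0526 × 1.074 ≈ 1.16625.
Nominal growth factor: 1.18342. Real growth factor = 1.18342 / 1.16625 ≈ 1.01472.
Annualized: 1.01472^(1/4) − 1 ≈ 0.00366.

0.37%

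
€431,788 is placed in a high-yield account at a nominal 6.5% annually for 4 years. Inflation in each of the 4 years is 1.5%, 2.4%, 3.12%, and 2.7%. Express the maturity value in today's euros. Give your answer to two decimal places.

Nominal value at maturity: €431,788 × (1 + 6.5%)^4 ≈ €555,480.73.
Price-level factor over 4 years: 1.015 × 1.024 × 1.0312 × 1.027 ≈ 1.1007263089.
Dividing the nominal maturity value by the price-level factor gives the value in today's money.

€504,649.27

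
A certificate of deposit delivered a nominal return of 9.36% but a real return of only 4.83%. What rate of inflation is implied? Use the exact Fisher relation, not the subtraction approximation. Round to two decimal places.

From (1+r_nom) = (1+r_real)(1+π), we get 1+π = (1 + 9.36%)/(1 + 4.83%) = 1.0936/1.0483 ≈ 1.04321.
So π ≈ 4.3213%.

4.32%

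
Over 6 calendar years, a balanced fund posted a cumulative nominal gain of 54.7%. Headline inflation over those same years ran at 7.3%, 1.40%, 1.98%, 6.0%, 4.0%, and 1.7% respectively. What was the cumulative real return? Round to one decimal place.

24.4%

Cumulative inflation factor: 1.073 × 1.0140 × 1.0198 × 1.060 × 1.040 × 1.017 ≈ 1.24398.
Nominal growth factor: 1.54700. Real growth factor = 1.54700 / 1.24398 ≈ 1.24359.
Total real return ≈ 24.3591%.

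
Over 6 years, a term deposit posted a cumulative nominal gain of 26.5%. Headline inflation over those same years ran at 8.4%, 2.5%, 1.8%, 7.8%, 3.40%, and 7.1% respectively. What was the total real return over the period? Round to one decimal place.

Cumulative inflation factor: 1.084 × 1.025 × 1.018 × 1.078 × 1.0340 × 1.071 ≈ 1.35030.
Nominal growth factor: 1.26500. Real growth factor = 1.26500 / 1.35030 ≈ 0.93683.
Total real return ≈ -6.3170%.

-6.3%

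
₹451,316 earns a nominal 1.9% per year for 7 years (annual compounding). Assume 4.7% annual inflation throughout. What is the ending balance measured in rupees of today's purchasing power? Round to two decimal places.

₹373,313.11

Nominal value at maturity: ₹451,316 × (1 + 1.9%)^7 ≈ ₹514,872.88.
Price-level factor over 7 years: (1 + 4.7%)^7 ≈ 1.3791984860.
The maturity value deflated by that factor is the answer in today's purchasing power.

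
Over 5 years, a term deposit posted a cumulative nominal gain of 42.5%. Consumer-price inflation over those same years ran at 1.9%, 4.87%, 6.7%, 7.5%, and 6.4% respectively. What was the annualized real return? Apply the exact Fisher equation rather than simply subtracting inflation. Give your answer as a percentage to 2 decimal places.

Cumulative inflation factor: 1.019 × 1.0487 × 1.067 × 1.075 × 1.064 ≈ 1.30419.
Nominal growth factor: 1.42500. Real growth factor = 1.42500 / 1.30419 ≈ 1.09263.
Annualized: 1.09263^(1/5) − 1 ≈ 0.01788.

1.79%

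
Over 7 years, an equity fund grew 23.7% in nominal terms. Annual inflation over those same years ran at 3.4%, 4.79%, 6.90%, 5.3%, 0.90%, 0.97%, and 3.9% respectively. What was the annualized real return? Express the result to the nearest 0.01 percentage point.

Cumulative inflation factor: 1.034 × 1.0479 × 1.0690 × 1.053 × 1.0090 × 1.0097 × 1.039 ≈ 1.29106.
Nominal growth factor: 1.23700. Real growth factor = 1.23700 / 1.29106 ≈ 0.95813.
Annualized: 0.95813^(1/7) − 1 ≈ -0.00609.

-0.61%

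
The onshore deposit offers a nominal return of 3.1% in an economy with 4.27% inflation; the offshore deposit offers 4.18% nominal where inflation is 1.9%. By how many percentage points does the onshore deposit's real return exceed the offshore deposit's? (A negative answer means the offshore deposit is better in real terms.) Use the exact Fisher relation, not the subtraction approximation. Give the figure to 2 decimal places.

-3.36

The onshore deposit real return: 1.031/1.0427 − 1 = -1.122%.
The offshore deposit real return: 1.0418/1.019 − 1 = 2.237%.
Difference: -1.122 − 2.237 = -3.359 pp.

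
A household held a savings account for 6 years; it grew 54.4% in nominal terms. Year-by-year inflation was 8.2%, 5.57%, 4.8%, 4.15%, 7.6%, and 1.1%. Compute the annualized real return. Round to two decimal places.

2.18%

Cumulative inflation factor: 1.082 × 1.0557 × 1.048 × 1.0415 × 1.076 × 1.011 ≈ 1.35629.
Nominal growth factor: 1.54400. Real growth factor = 1.54400 / 1.35629 ≈ 1.13840.
Annualized: 1.13840^(1/6) − 1 ≈ 0.02184.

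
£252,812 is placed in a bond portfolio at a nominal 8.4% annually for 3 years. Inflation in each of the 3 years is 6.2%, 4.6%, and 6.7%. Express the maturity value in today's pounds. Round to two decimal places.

£271,684.53

Nominal value at maturity: £252,812 × (1 + 8.4%)^3 ≈ £322,021.99.
Price-level factor over 3 years: 1.062 × 1.046 × 1.067 = 1.185279084.
Dividing the nominal maturity value by the price-level factor gives the value in today's money.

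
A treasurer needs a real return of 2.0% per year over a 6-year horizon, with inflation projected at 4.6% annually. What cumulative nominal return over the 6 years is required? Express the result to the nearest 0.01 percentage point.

47.50%

Required annual nominal rate: (1+2.0%)(1+4.6%) − 1 = 6.692%.
Cumulative over 6 years: (1 + 0.06692)^6 − 1 ≈ 0.47500.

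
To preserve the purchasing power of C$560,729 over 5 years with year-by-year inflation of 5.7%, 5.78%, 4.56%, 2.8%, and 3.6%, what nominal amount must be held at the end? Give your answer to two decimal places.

Cumulative price-level factor: 1.057 × 1.0578 × 1.0456 × 1.028 × 1.036 ≈ 1.2450792478.
Multiplying C$560,729 by the price-level factor gives the future nominal sum.

C$698,152.04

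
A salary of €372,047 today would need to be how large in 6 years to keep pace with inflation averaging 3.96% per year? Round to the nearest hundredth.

Cumulative price-level factor: (1+3.96%)^6 ≈ 1.2624018578.
The nominal amount required is €372,047 scaled up by that factor.

€469,672.82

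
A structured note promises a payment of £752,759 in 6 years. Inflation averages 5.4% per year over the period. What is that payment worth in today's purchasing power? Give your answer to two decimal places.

£549,050.50

Price-level factor over 6 years: (1 + 5.4%)^6 ≈ 1.3710196056.
Purchasing power today: £752,759 divided by that factor.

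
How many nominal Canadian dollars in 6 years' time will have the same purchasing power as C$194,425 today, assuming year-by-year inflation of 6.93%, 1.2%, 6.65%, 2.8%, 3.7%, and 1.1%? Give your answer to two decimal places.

C$241,833.28

Cumulative price-level factor: 1.0693 × 1.012 × 1.0665 × 1.028 × 1.037 × 1.011 ≈ 1.2438384156.
The nominal amount required is C$194,425 scaled up by that factor.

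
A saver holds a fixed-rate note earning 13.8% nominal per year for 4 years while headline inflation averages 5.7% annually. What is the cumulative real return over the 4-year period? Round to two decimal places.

The annual real rate is (1+13.8%)/(1+5.7%) − 1 = 7.6632%.
Compounded over 4 years: (1 + 0.076632)^4 − 1 ≈ 0.34360.

34.36%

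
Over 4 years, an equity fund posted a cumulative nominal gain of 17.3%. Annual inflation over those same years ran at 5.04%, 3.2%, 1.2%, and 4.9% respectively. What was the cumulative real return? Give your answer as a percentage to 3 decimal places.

Cumulative inflation factor: 1.0504 × 1.032 × 1.012 × 1.049 ≈ 1.15077.
Nominal growth factor: 1.17300. Real growth factor = 1.17300 / 1.15077 ≈ 1.01931.
Total real return ≈ 1.9313%.

1.931%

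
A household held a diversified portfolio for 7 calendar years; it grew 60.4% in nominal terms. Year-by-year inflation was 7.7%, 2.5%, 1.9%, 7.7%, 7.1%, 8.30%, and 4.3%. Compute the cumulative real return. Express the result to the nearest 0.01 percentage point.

Cumulative inflation factor: 1.077 × 1.025 × 1.019 × 1.077 × 1.071 × 1.0830 × 1.043 ≈ 1.46565.
Nominal growth factor: 1.60400. Real growth factor = 1.60400 / 1.46565 ≈ 1.09439.
Total real return ≈ 9.4391%.

9.44%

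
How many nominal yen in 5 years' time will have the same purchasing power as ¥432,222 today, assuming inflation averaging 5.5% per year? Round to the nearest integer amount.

¥564,897

Cumulative price-level factor: (1+5.5%)^5 ≈ 1.3069600064.
The nominal amount required is ¥432,222 scaled up by that factor.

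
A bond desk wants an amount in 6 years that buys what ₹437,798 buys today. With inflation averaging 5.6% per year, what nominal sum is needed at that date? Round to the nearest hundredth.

Cumulative price-level factor: (1+5.6%)^6 ≈ 1.3867031727.
The nominal amount required is ₹437,798 scaled up by that factor.

₹607,095.88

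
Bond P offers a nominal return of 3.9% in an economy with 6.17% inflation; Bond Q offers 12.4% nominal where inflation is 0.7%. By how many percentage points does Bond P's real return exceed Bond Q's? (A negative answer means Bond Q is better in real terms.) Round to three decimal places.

-13.757

Bond P real return: 1.039/1.0617 − 1 = -2.1381%.
Bond Q real return: 1.124/1.007 − 1 = 11.6187%.
Difference: -2.1381 − 11.6187 = -13.7568 pp.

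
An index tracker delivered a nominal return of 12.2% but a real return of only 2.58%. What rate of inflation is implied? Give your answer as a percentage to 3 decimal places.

From (1+r_nom) = (1+r_real)(1+π), we get 1+π = (1 + 12.2%)/(1 + 2.58%) = 1.122/1.0258 ≈ 1.09378.
So π ≈ 9.3780%.

9.378%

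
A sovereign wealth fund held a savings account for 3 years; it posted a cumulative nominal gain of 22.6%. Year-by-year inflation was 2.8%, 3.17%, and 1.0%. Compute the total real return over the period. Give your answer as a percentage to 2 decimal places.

14.45%

Cumulative inflation factor: 1.028 × 1.0317 × 1.010 ≈ 1.07119.
Nominal growth factor: 1.22600. Real growth factor = 1.22600 / 1.07119 ≈ 1.14452.
Total real return ≈ 14.4518%.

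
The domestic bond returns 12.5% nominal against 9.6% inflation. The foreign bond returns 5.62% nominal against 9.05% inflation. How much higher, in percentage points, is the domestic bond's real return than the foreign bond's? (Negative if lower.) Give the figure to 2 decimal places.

5.79

The domestic bond real return: 1.125/1.096 − 1 = 2.646%.
The foreign bond real return: 1.0562/1.0905 − 1 = -3.145%.
Difference: 2.646 − (-3.145) = 5.791 pp.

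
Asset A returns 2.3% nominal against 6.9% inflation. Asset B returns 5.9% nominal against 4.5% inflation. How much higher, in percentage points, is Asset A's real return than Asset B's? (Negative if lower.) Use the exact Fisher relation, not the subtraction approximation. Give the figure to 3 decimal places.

-5.643

Asset A real return: 1.023/1.069 − 1 = -4.3031%.
Asset B real return: 1.059/1.045 − 1 = 1.3397%.
Difference: -4.3031 − 1.3397 = -5.6428 pp.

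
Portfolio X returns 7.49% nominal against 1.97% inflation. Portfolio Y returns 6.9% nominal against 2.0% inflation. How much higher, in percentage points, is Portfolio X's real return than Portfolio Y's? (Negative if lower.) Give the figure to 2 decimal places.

Portfolio X real return: 1.0749/1.0197 − 1 = 5.413%.
Portfolio Y real return: 1.069/1.020 − 1 = 4.804%.
Difference: 5.413 − 4.804 = 0.609 pp.

0.61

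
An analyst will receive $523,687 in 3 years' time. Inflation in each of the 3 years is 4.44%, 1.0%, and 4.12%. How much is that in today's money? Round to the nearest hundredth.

Price-level factor over 3 years: 1.0444 × 1.010 × 1.0412 = 1.0983035728.
Purchasing power today: $523,687 divided by that factor.

$476,814.44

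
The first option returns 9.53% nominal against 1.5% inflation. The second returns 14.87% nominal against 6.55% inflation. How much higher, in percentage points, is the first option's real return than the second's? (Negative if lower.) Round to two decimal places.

0.10

The first option real return: 1.0953/1.015 − 1 = 7.911%.
The second real return: 1.1487/1.0655 − 1 = 7.809%.
Difference: 7.911 − 7.809 = 0.102 pp.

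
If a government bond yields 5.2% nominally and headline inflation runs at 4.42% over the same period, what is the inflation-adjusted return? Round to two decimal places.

Real return via the Fisher equation: (1 + 5.2%)/(1 + 4.42%) − 1 = 1.052/1.0442 − 1 ≈ 0.00747.

0.75%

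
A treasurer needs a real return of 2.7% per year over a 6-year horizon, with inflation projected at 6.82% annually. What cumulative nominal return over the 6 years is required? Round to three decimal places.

74.316%

Required annual nominal rate: (1+2.7%)(1+6.82%) − 1 = 9.70414%.
Cumulative over 6 years: (1 + 0.0970414)^6 − 1 ≈ 0.74316.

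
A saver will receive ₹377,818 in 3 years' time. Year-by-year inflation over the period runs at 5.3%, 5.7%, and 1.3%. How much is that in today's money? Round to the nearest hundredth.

₹335,096.46

Price-level factor over 3 years: 1.053 × 1.057 × 1.013 = 1.127490273.
Purchasing power today: ₹377,818 divided by that factor.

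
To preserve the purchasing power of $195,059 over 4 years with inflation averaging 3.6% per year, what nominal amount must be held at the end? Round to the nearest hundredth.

Cumulative price-level factor: (1+3.6%)^4 ≈ 1.1519643036.
The nominal amount required is $195,059 scaled up by that factor.

$224,701.01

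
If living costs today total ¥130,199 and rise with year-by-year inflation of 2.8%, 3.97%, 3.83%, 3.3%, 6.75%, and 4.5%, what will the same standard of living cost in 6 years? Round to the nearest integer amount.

¥166,501

Cumulative price-level factor: 1.028 × 1.0397 × 1.0383 × 1.033 × 1.0675 × 1.045 ≈ 1.2788173161.
The nominal amount required is ¥130,199 scaled up by that factor.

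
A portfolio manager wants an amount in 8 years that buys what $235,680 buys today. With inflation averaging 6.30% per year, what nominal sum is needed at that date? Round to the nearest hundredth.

Cumulative price-level factor: (1+6.30%)^8 ≈ 1.6302946981.
The nominal amount required is $235,680 scaled up by that factor.

$384,227.85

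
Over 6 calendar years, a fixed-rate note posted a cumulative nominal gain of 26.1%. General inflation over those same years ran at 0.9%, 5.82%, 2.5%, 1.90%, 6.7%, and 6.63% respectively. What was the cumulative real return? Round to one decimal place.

Cumulative inflation factor: 1.009 × 1.0582 × 1.025 × 1.0190 × 1.067 × 1.0663 ≈ 1.26882.
Nominal growth factor: 1.26100. Real growth factor = 1.26100 / 1.26882 ≈ 0.99383.
Total real return ≈ -0.6165%.

-0.6%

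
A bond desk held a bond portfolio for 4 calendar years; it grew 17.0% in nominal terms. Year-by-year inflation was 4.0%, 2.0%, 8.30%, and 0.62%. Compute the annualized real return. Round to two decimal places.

Cumulative inflation factor: 1.040 × 1.020 × 1.0830 × 1.0062 ≈ 1.15597.
Nominal growth factor: 1.17000. Real growth factor = 1.17000 / 1.15597 ≈ 1.01214.
Annualized: 1.01214^(1/4) − 1 ≈ 0.00302.

0.30%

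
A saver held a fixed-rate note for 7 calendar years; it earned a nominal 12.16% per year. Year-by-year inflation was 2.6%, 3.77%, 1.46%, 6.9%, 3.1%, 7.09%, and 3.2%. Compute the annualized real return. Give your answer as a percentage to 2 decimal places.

7.85%

Cumulative inflation factor: 1.026 × 1.0377 × 1.0146 × 1.069 × 1.031 × 1.0709 × 1.032 ≈ 1.31577.
Nominal growth factor: 2.23288. Real growth factor = 2.23288 / 1.31577 ≈ 1.69702.
Annualized: 1.69702^(1/7) − 1 ≈ 0.07848.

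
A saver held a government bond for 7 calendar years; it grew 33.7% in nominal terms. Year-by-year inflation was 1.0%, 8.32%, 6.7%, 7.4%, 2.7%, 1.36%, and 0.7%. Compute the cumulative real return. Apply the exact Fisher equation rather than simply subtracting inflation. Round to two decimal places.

1.73%

Cumulative inflation factor: 1.010 × 1.0832 × 1.067 × 1.074 × 1.027 × 1.0136 × 1.007 ≈ 1.31421.
Nominal growth factor: 1.33700. Real growth factor = 1.33700 / 1.31421 ≈ 1.01734.
Total real return ≈ 1.7340%.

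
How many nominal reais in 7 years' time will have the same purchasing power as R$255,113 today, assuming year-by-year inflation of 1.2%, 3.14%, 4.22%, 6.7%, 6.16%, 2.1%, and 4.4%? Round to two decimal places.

R$335,075.65

Cumulative price-level factor: 1.012 × 1.0314 × 1.0422 × 1.067 × 1.0616 × 1.021 × 1.044 ≈ 1.3134401213.
Multiplying R$255,113 by the price-level factor gives the future nominal sum.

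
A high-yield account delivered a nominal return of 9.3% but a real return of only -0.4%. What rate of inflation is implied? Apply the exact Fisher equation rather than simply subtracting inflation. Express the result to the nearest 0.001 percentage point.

9.739%

From (1+r_nom) = (1+r_real)(1+π), we get 1+π = (1 + 9.3%)/(1 − 0.4%) = 1.093/0.996 ≈ 1.09739.
So π ≈ 9.7390%.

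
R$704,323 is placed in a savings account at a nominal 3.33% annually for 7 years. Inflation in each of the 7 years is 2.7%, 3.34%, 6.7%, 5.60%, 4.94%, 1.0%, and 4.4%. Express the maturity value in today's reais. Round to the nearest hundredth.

Nominal value at maturity: R$704,323 × (1 + 3.33%)^7 ≈ R$885,843.24.
Price-level factor over 7 years: 1.027 × 1.0334 × 1.067 × 1.0560 × 1.0494 × 1.010 × 1.044 ≈ 1.3232142545.
The maturity value deflated by that factor is the answer in today's purchasing power.

R$669,463.19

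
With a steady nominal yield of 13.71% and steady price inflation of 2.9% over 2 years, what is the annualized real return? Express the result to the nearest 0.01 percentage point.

With constant rates the annual real return is the same each year: (1+13.71%)/(1+2.9%) − 1 = 0.10505.

10.51%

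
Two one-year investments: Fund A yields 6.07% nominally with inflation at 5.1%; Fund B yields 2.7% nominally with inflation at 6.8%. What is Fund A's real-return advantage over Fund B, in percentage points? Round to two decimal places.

4.76

Fund A real return: 1.0607/1.051 − 1 = 0.923%.
Fund B real return: 1.027/1.068 − 1 = -3.839%.
Difference: 0.923 − (-3.839) = 4.762 pp.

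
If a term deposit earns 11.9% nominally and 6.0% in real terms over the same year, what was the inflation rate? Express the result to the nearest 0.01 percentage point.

From (1+r_nom) = (1+r_real)(1+π), we get 1+π = (1 + 11.9%)/(1 + 6.0%) = 1.119/1.060 ≈ 1.05566.
So π ≈ 5.5660%.

5.57%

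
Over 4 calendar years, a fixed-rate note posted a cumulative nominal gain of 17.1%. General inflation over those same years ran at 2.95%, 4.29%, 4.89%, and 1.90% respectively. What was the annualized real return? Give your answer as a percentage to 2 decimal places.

Cumulative inflation factor: 1.0295 × 1.0429 × 1.0489 × 1.0190 ≈ 1.14756.
Nominal growth factor: 1.17100. Real growth factor = 1.17100 / 1.14756 ≈ 1.02042.
Annualized: 1.02042^(1/4) − 1 ≈ 0.00507.

0.51%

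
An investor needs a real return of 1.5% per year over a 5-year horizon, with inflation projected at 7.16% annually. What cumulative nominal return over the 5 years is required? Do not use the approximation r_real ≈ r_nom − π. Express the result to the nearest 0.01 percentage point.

Required annual nominal rate: (1+1.5%)(1+7.16%) − 1 = 8.7674%.
Cumulative over 5 years: (1 + 0.087674)^5 − 1 ≈ 0.52228.

52.23%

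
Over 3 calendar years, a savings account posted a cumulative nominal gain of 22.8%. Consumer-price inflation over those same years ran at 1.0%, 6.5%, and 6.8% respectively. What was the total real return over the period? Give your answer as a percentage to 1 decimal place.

Cumulative inflation factor: 1.010 × 1.065 × 1.068 ≈ 1.14879.
Nominal growth factor: 1.22800. Real growth factor = 1.22800 / 1.14879 ≈ 1.06895.
Total real return ≈ 6.8947%.

6.9%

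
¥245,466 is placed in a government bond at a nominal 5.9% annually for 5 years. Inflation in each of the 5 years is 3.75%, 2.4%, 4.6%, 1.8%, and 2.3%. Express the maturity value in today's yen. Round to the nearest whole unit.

Nominal value at maturity: ¥245,466 × (1 + 5.9%)^5 ≈ ¥326,942.
Price-level factor over 5 years: 1.0375 × 1.024 × 1.046 × 1.018 × 1.023 ≈ 1.1572925523.
Dividing the nominal maturity value by the price-level factor gives the value in today's money.

¥282,506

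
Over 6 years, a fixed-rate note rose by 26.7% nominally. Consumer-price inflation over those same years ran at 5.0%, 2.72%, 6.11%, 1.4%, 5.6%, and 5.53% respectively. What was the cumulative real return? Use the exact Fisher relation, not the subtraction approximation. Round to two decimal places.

Cumulative inflation factor: 1.050 × 1.0272 × 1.0611 × 1.014 × 1.056 × 1.0553 ≈ 1.29324.
Nominal growth factor: 1.26700. Real growth factor = 1.26700 / 1.29324 ≈ 0.97971.
Total real return ≈ -2.0289%.

-2.03%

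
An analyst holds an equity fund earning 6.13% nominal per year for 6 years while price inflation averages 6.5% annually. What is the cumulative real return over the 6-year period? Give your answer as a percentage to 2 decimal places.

The annual real rate is (1+6.13%)/(1+6.5%) − 1 = -0.3474%.
Compounded over 6 years: (1 + -0.003474)^6 − 1 ≈ -0.02066.

-2.07%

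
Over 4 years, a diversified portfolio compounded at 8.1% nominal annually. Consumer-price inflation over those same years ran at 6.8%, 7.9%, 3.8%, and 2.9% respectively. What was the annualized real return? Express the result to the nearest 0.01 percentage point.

Cumulative inflation factor: 1.068 × 1.079 × 1.038 × 1.029 ≈ 1.23085.
Nominal growth factor: 1.36553. Real growth factor = 1.36553 / 1.23085 ≈ 1.10942.
Annualized: 1.10942^(1/4) − 1 ≈ 0.02630.

2.63%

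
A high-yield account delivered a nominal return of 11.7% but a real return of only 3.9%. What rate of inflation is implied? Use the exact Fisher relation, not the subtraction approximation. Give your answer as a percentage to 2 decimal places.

From (1+r_nom) = (1+r_real)(1+π), we get 1+π = (1 + 11.7%)/(1 + 3.9%) = 1.117/1.039 ≈ 1.07507.
So π ≈ 7.5072%.

7.51%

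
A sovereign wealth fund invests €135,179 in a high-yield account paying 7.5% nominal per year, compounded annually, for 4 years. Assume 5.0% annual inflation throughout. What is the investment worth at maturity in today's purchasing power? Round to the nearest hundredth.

Nominal value at maturity: €135,179 × (1 + 7.5%)^4 ≈ €180,527.38.
Price-level factor over 4 years: (1 + 5.0%)^4 = 1.21550625.
The maturity value deflated by that factor is the answer in today's purchasing power.

€148,520.32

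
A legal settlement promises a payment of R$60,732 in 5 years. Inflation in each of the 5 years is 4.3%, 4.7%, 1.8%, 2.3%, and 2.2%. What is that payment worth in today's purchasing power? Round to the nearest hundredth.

R$52,253.13

Price-level factor over 5 years: 1.043 × 1.047 × 1.018 × 1.023 × 1.022 ≈ 1.1622653688.
Purchasing power today: R$60,732 divided by that factor.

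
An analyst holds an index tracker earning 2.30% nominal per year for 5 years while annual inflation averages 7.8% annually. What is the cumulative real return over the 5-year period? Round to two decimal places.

The annual real rate is (1+2.30%)/(1+7.8%) − 1 = -5.1020%.
Compounded over 5 years: (1 + -0.051020)^5 − 1 ≈ -0.23037.

-23.04%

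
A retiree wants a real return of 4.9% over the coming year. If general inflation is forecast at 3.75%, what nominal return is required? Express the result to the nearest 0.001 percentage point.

8.834%

By the Fisher equation, 1 + r_nom = (1 + 4.9%)(1 + 3.75%) = 1.049 × 1.0375 = 1.0883375.
So r_nom = 8.83375%.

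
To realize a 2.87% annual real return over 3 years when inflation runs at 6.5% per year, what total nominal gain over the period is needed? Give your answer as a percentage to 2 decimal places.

31.50%

Required annual nominal rate: (1+2.87%)(1+6.5%) − 1 = 9.55655%.
Cumulative over 3 years: (1 + 0.0955655)^3 − 1 ≈ 0.31497.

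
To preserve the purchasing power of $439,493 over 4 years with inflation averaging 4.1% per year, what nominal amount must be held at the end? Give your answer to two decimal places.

Cumulative price-level factor: (1+4.1%)^4 ≈ 1.1743645098.
Multiplying $439,493 by the price-level factor gives the future nominal sum.

$516,124.98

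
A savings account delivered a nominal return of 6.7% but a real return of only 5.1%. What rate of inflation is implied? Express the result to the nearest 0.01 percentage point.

1.52%

From (1+r_nom) = (1+r_real)(1+π), we get 1+π = (1 + 6.7%)/(1 + 5.1%) = 1.067/1.051 ≈ 1.01522.
So π ≈ 1.5224%.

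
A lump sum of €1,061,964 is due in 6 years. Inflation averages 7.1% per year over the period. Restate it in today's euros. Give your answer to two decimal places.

€703,676.37

Price-level factor over 6 years: (1 + 7.1%)^6 ≈ 1.5091653487.
Purchasing power today: €1,061,964 divided by that factor.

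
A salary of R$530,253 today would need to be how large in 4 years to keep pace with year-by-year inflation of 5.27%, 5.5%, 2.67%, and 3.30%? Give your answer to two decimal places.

R$624,574.29

Cumulative price-level factor: 1.0527 × 1.055 × 1.0267 × 1.0330 ≈ 1.1778797788.
The nominal amount required is R$530,253 scaled up by that factor.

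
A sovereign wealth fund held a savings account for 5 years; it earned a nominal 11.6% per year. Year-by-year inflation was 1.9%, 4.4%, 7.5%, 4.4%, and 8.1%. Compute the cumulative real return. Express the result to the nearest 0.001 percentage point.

34.126%

Cumulative inflation factor: 1.019 × 1.044 × 1.075 × 1.044 × 1.081 ≈ 1.29065.
Nominal growth factor: 1.73110. Real growth factor = 1.73110 / 1.29065 ≈ 1.34126.
Total real return ≈ 34.1256%.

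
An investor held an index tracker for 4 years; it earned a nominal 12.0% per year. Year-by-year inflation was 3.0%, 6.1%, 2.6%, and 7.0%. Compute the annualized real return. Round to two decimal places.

Cumulative inflation factor: 1.030 × 1.061 × 1.026 × 1.070 ≈ 1.19973.
Nominal growth factor: 1.57352. Real growth factor = 1.57352 / 1.19973 ≈ 1.31156.
Annualized: 1.31156^(1/4) − 1 ≈ 0.07016.

7.02%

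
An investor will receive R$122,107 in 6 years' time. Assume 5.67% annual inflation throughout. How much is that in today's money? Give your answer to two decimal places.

R$87,706.20

Price-level factor over 6 years: (1 + 5.67%)^6 ≈ 1.3922276174.
Purchasing power today: R$122,107 divided by that factor.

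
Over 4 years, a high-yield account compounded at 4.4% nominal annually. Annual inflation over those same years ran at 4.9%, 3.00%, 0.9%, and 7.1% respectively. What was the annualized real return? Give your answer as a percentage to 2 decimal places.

0.43%

Cumulative inflation factor: 1.049 × 1.0300 × 1.009 × 1.071 ≈ 1.16760.
Nominal growth factor: 1.18796. Real growth factor = 1.18796 / 1.16760 ≈ 1.01744.
Annualized: 1.01744^(1/4) − 1 ≈ 0.00433.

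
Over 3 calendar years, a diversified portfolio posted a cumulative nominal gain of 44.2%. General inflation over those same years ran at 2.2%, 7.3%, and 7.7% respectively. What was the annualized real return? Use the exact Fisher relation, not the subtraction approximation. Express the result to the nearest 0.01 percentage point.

Cumulative inflation factor: 1.022 × 1.073 × 1.077 ≈ 1.18104.
Nominal growth factor: 1.44200. Real growth factor = 1.44200 / 1.18104 ≈ 1.22095.
Annualized: 1.22095^(1/3) − 1 ≈ 0.06881.

6.88%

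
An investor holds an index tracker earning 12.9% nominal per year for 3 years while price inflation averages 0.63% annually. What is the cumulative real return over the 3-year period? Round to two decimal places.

41.22%

The annual real rate is (1+12.9%)/(1+0.63%) − 1 = 12.1932%.
Compounded over 3 years: (1 + 0.121932)^3 − 1 ≈ 0.41221.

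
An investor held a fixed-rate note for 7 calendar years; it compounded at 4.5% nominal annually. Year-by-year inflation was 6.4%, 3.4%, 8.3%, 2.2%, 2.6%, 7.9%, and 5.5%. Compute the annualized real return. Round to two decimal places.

-0.63%

Cumulative inflation factor: 1.064 × 1.034 × 1.083 × 1.022 × 1.026 × 1.079 × 1.055 ≈ 1.42221.
Nominal growth factor: 1.36086. Real growth factor = 1.36086 / 1.42221 ≈ 0.95687.
Annualized: 0.95687^(1/7) − 1 ≈ -0.00628.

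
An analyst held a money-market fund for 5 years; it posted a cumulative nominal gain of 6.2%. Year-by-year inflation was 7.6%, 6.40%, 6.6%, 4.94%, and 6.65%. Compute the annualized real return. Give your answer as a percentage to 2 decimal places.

-4.91%

Cumulative inflation factor: 1.076 × 1.0640 × 1.066 × 1.0494 × 1.0665 ≈ 1.36588.
Nominal growth factor: 1.06200. Real growth factor = 1.06200 / 1.36588 ≈ 0.77752.
Annualized: 0.77752^(1/5) − 1 ≈ -0.04908.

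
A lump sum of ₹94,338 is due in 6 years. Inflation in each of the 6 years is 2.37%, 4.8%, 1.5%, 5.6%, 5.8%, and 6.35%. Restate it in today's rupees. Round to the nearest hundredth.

₹72,912.09

Price-level factor over 6 years: 1.0237 × 1.048 × 1.015 × 1.056 × 1.058 × 1.0635 ≈ 1.2938594684.
Purchasing power today: ₹94,338 divided by that factor.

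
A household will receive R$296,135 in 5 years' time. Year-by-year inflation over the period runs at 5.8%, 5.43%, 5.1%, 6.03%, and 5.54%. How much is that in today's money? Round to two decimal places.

Price-level factor over 5 years: 1.058 × 1.0543 × 1.051 × 1.0603 × 1.0554 ≈ 1.3118930808.
Purchasing power today: R$296,135 divided by that factor.

R$225,731.05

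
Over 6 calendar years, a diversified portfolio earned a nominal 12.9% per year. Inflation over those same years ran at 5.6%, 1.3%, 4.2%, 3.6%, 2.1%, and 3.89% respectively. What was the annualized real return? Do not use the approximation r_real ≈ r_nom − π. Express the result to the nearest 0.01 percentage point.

9.15%

Cumulative inflation factor: 1.056 × 1.013 × 1.042 × 1.036 × 1.021 × 1.0389 ≈ 1.22490.
Nominal growth factor: 2.07092. Real growth factor = 2.07092 / 1.22490 ≈ 1.69069.
Annualized: 1.69069^(1/6) − 1 ≈ 0.09147.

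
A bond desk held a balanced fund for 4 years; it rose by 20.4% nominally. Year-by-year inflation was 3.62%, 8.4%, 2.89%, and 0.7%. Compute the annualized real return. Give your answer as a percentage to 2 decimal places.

0.85%

Cumulative inflation factor: 1.0362 × 1.084 × 1.0289 × 1.007 ≈ 1.16379.
Nominal growth factor: 1.20400. Real growth factor = 1.20400 / 1.16379 ≈ 1.03455.
Annualized: 1.03455^(1/4) − 1 ≈ 0.00853.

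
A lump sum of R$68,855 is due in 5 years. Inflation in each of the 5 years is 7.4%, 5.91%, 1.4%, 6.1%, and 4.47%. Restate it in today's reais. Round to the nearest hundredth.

R$53,857.89

Price-level factor over 5 years: 1.074 × 1.0591 × 1.014 × 1.061 × 1.0447 ≈ 1.2784571695.
Purchasing power today: R$68,855 divided by that factor.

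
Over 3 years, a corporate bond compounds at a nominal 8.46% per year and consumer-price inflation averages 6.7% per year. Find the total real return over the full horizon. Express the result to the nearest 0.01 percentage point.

The annual real rate is (1+8.46%)/(1+6.7%) − 1 = 1.6495%.
Compounded over 3 years: (1 + 0.016495)^3 − 1 ≈ 0.05031.

5.03%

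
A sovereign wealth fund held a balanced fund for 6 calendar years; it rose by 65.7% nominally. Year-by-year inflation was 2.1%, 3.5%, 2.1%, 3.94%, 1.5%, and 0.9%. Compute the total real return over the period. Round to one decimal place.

Cumulative inflation factor: 1.021 × 1.035 × 1.021 × 1.0394 × 1.015 × 1.009 ≈ 1.14850.
Nominal growth factor: 1.65700. Real growth factor = 1.65700 / 1.14850 ≈ 1.44275.
Total real return ≈ 44.2749%.

44.3%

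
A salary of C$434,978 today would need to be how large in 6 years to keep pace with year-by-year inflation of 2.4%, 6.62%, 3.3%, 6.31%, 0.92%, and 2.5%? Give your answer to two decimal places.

C$539,487.61

Cumulative price-level factor: 1.024 × 1.0662 × 1.033 × 1.0631 × 1.0092 × 1.025 ≈ 1.2402641249.
Multiplying C$434,978 by the price-level factor gives the future nominal sum.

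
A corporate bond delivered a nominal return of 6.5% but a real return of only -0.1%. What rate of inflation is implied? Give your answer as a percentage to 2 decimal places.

From (1+r_nom) = (1+r_real)(1+π), we get 1+π = (1 + 6.5%)/(1 − 0.1%) = 1.065/0.999 ≈ 1.06607.
So π ≈ 6.6066%.

6.61%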